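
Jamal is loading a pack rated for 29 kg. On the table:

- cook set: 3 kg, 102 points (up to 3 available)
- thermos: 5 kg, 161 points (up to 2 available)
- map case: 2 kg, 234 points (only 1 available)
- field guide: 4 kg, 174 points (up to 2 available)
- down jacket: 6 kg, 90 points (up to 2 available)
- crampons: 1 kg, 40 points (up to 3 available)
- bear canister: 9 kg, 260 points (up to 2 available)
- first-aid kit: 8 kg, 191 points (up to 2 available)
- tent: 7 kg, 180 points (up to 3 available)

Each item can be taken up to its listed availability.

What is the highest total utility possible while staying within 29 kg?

The ratio heuristic lands on 3×cook set + thermos + map case + 2×field guide + 3×crampons (1169) but leaves 2 kg idle.
Dropping cook set frees 3 kg; slotting in thermos (5 kg) lifts the total to 1228 at 29 kg.
That's the maximum — no swap from here does better than 1228.

1228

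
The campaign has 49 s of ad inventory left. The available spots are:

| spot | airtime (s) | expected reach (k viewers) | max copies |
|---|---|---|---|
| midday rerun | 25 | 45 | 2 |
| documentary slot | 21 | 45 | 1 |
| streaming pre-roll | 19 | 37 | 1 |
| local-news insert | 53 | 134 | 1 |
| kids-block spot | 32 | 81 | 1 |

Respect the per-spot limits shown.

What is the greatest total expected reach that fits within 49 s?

90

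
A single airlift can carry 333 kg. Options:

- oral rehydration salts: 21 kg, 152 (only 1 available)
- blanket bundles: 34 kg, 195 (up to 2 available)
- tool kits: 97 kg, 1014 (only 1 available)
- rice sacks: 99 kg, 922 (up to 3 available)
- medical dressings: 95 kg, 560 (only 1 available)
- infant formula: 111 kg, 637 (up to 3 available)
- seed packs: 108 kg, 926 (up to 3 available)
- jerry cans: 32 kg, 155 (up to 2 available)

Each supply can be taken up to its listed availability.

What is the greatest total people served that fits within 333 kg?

3053

Ranking by ratio (people served/kg): tool kits 10.45, rice sacks 9.31, seed packs 8.57, oral rehydration salts 7.24.
The ratio heuristic lands on oral rehydration salts + tool kits + 2×rice sacks (3010) but leaves 17 kg idle.
The 21 kg tied up in oral rehydration salts is better spent on blanket bundles — total rises to 3053 (329 kg).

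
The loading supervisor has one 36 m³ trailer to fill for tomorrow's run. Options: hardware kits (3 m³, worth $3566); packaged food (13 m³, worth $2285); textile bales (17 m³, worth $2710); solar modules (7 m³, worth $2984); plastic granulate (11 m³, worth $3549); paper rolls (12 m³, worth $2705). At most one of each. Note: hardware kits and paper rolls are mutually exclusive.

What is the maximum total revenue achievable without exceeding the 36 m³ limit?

Best packing: hardware kits + packaged food + solar modules + plastic granulate — 34 m³, 12384 total.

12384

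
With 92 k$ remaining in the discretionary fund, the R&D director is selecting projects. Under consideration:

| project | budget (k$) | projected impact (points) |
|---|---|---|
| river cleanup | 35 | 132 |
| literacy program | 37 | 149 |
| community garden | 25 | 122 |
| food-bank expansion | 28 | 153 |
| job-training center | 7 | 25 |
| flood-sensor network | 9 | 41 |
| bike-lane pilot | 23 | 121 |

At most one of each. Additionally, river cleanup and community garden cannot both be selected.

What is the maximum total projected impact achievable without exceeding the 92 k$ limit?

Community garden + food-bank expansion + job-training center + flood-sensor network + bike-lane pilot uses 92 of the 92 k$ and totals 462.
Next best is community garden + food-bank expansion + flood-sensor network + bike-lane pilot at 437 (85 k$) — short by 25.

462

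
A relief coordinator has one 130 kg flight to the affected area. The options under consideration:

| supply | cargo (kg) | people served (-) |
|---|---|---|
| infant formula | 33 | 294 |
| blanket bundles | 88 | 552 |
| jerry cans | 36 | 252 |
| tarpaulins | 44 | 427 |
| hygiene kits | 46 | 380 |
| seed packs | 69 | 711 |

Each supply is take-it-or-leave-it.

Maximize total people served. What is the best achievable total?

Taking tarpaulins + seed packs: 113 kg used, 1138 in people served.

1138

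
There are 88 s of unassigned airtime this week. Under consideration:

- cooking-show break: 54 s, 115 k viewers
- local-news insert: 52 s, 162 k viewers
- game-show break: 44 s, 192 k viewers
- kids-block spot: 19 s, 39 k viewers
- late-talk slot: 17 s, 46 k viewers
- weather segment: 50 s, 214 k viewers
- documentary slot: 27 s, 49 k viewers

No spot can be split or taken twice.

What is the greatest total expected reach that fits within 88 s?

299

Ranking by ratio (expected reach/s): game-show break 4.36, weather segment 4.28, local-news insert 3.12.
Filling by ratio: game-show break + kids-block spot + late-talk slot for 277, with 8 s left unused.
Dropping game-show break frees 44 s; slotting in weather segment (50 s) lifts the total to 299 at 86 s.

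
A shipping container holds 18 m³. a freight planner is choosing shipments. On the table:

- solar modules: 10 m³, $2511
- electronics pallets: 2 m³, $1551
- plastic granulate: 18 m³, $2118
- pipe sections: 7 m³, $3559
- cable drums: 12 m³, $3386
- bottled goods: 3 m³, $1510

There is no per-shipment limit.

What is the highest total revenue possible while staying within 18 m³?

13959

Density check — electronics pallets 775.50, pipe sections 508.43, bottled goods 503.33 are the best per m³.
9×electronics pallets uses 18 of the 18 m³ and totals 13959.
Every other selection either busts 18 m³ or fails to beat 13959.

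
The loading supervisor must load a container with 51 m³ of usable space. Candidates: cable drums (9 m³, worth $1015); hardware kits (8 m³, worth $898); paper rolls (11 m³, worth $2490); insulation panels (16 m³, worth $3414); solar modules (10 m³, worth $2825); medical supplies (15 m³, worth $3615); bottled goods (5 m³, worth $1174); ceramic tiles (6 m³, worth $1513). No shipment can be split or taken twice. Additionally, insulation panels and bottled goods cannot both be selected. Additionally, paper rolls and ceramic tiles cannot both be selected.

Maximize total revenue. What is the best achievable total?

11367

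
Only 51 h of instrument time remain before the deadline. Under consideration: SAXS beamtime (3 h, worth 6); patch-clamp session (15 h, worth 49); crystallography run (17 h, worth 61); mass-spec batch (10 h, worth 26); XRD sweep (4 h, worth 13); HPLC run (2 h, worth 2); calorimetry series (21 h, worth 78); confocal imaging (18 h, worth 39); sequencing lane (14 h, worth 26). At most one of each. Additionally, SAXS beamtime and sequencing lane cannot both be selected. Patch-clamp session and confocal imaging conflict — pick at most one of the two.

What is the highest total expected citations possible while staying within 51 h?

171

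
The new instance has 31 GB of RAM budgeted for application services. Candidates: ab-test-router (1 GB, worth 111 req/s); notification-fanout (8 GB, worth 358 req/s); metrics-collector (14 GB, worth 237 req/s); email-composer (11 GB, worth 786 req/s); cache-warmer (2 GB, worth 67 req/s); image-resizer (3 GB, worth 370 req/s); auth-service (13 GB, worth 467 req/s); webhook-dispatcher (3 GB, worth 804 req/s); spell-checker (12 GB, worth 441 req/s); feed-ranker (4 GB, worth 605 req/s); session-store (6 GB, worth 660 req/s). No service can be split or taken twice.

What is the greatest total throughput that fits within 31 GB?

3403

Taking ab-test-router + email-composer + cache-warmer + image-resizer + webhook-dispatcher + feed-ranker + session-store: 30 GB used, 3403 in throughput.
No other feasible combination exceeds 3403.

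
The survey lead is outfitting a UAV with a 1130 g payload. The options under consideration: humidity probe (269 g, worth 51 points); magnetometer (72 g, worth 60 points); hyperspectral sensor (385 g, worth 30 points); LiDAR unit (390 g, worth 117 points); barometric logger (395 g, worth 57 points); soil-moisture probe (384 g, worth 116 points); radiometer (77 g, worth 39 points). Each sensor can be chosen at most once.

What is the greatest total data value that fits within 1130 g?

344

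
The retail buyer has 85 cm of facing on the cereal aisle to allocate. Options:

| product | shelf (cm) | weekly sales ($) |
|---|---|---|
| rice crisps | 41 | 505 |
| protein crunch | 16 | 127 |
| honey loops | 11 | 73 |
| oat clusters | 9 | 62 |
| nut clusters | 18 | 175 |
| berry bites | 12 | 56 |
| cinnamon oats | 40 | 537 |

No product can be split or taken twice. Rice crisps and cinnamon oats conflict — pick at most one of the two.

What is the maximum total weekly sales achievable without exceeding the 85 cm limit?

By weekly sales per cm: cinnamon oats 13.43, rice crisps 12.32, nut clusters 9.72 lead.
Best packing: protein crunch + honey loops + nut clusters + cinnamon oats — 85 cm, 912 total.
No other feasible combination exceeds 912.

912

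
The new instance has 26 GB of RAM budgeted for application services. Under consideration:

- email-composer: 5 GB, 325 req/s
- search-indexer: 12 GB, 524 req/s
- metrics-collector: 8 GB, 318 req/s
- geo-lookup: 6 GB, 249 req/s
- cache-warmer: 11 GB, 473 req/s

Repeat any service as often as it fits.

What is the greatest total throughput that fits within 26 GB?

1625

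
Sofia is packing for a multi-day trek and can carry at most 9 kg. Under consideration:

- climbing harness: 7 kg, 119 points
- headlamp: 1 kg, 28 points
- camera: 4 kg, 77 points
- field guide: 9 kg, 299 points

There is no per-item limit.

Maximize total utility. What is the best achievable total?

299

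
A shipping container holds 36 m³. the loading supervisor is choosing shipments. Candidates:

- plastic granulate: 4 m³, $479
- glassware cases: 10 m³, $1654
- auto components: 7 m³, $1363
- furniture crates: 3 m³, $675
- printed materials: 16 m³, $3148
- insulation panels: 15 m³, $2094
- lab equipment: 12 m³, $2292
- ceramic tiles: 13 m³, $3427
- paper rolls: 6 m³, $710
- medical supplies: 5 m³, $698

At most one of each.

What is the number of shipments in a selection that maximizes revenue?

Optimal total is 7938.
auto components + printed materials + ceramic tiles hits 7938 at 36 m³.
Every optimal selection uses 3 shipments.

3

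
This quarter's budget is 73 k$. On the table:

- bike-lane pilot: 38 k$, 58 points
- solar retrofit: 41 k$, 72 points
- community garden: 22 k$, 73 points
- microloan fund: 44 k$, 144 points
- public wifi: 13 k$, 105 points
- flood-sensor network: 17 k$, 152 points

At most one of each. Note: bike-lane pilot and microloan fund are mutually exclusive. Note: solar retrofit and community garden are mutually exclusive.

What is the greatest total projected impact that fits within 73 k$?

330

Community garden + public wifi + flood-sensor network uses 52 of the 73 k$ and totals 330.
Nothing else feasible within 73 k$ beats 330.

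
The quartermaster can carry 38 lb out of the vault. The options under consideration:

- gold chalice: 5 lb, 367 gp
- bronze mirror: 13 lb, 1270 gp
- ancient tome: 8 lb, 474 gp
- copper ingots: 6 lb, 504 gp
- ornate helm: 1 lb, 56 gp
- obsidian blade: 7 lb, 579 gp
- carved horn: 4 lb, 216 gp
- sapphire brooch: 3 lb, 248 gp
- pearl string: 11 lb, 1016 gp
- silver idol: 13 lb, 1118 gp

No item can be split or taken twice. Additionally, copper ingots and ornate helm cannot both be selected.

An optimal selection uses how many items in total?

4

The maximum value within 38 lb is 3460.
For example bronze mirror + ornate helm + pearl string + silver idol achieves it, using 38 lb.
All optima have 4 items.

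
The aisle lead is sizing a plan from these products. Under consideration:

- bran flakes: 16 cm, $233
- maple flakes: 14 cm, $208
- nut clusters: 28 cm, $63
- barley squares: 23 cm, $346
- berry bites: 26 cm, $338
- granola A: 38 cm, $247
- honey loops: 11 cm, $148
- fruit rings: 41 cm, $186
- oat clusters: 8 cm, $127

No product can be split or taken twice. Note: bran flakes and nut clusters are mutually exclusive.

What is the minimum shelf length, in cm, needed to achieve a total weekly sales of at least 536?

37

Need the lightest bundle worth ≥ 536.
maple flakes + barley squares reaches 554 using 37 cm.
Below 37 cm the best achievable stays under 536.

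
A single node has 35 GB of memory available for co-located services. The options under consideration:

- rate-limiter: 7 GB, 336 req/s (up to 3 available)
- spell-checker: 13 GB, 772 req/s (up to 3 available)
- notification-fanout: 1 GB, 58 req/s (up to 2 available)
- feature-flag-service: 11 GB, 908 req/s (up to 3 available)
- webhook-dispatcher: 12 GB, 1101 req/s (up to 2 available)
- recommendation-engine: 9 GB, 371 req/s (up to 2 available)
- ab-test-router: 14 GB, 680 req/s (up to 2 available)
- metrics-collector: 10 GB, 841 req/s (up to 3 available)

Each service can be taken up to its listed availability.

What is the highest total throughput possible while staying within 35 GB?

3110

Taking the top-ratio services first gives notification-fanout + 2×webhook-dispatcher + metrics-collector for 3101 (35 GB).
Replace notification-fanout and metrics-collector with feature-flag-service: the trade gains 9 net, giving 3110 at 35 GB.
Every other selection either busts 35 GB or exceeds an availability limit or fails to beat 3110.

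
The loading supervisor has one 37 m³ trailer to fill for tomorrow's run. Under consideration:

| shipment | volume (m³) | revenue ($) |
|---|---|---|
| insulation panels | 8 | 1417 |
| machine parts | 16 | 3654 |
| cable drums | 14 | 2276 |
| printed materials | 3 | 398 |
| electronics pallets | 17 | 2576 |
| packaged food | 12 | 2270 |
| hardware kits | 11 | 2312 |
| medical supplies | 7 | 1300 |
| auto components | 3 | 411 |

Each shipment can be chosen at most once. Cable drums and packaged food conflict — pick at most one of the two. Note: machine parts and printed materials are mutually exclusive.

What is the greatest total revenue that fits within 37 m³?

Best packing: machine parts + hardware kits + medical supplies + auto components — 37 m³, 7677 total.
An exhaustive check of the 512 subsets confirms 7677.

7677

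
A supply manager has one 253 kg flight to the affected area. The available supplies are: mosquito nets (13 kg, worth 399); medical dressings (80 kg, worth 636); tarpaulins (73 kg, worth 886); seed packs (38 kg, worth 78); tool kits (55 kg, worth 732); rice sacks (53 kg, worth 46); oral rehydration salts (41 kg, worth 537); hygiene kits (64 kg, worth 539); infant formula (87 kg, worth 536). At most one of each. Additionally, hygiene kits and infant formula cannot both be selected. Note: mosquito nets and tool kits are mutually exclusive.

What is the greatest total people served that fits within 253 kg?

Medical dressings + tarpaulins + tool kits + oral rehydration salts uses 249 of the 253 kg and totals 2791.

2791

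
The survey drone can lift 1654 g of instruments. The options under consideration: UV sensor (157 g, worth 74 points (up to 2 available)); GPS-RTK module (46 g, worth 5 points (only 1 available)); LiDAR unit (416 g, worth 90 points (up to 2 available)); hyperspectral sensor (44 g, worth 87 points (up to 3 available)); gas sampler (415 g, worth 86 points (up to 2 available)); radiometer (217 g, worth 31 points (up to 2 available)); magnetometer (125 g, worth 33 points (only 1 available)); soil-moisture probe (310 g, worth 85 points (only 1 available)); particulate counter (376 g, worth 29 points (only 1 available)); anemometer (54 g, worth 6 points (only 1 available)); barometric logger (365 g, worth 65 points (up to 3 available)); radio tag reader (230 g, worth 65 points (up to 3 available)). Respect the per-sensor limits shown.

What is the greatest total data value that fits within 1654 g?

Density check — hyperspectral sensor 1.98, UV sensor 0.47, radio tag reader 0.28, soil-moisture probe 0.27 are the best per g.
Best packing: 2×UV sensor + 3×hyperspectral sensor + magnetometer + soil-moisture probe + anemometer + 3×radio tag reader — 1625 g, 728 total.
That's the maximum — no swap from here does better than 728.

728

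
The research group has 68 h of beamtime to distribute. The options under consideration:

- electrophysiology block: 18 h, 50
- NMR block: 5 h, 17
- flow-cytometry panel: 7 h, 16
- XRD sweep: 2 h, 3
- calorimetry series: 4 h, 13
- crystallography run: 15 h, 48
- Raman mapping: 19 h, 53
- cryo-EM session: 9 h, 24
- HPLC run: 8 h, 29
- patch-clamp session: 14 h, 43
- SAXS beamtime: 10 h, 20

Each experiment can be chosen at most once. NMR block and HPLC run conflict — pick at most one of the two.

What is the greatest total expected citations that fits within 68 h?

207

Best packing: electrophysiology block + calorimetry series + crystallography run + cryo-EM session + HPLC run + patch-clamp session — 68 h, 207 total.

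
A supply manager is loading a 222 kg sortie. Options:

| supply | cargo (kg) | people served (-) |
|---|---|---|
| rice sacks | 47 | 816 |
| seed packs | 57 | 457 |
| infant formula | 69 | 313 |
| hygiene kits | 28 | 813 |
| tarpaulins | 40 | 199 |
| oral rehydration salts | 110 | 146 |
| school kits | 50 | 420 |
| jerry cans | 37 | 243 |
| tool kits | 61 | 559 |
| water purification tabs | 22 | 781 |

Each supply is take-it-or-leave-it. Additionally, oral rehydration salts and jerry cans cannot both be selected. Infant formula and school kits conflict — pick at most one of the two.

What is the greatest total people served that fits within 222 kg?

A density-first pass picks rice sacks + hygiene kits + school kits + tool kits + water purification tabs — 3389 at 208 kg.
The 50 kg tied up in school kits is better spent on seed packs — total rises to 3426 (215 kg).
Nothing else feasible within 222 kg beats 3426.

3426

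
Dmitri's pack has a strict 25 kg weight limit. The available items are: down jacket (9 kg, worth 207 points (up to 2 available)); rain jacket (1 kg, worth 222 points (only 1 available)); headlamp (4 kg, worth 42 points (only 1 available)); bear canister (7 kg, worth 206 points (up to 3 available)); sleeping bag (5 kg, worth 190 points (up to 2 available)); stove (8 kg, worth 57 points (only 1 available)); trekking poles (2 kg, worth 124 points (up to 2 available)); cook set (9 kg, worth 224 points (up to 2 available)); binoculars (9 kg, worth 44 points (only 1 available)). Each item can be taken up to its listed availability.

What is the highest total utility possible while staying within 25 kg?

1074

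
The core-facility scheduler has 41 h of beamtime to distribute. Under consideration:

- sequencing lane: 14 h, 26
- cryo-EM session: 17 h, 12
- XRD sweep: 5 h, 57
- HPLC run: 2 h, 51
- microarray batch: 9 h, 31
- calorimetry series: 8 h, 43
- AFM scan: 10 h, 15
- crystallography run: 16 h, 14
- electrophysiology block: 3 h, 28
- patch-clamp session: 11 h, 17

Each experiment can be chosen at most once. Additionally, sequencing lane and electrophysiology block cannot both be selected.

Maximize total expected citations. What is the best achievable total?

227

Ranking by ratio (expected citations/h): HPLC run 25.50, XRD sweep 11.40, electrophysiology block 9.33.
Best packing: XRD sweep + HPLC run + microarray batch + calorimetry series + electrophysiology block + patch-clamp session — 38 h, 227 total.
No other feasible combination exceeds 227.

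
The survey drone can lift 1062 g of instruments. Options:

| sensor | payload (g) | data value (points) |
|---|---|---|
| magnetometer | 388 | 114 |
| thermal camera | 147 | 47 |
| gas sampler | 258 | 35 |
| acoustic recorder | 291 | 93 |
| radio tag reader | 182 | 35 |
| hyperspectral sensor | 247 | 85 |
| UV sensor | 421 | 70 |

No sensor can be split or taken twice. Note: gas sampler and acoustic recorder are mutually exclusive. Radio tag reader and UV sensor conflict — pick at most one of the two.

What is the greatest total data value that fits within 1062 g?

Ranking by ratio (data value/g): hyperspectral sensor 0.34, thermal camera 0.32, acoustic recorder 0.32.
Taking the top-ratio sensors first gives thermal camera + acoustic recorder + radio tag reader + hyperspectral sensor for 260 (867 g).
The 329 g tied up in thermal camera and radio tag reader is better spent on magnetometer — total rises to 292 (926 g).
Every other selection either busts 1062 g or breaks a pairing rule or fails to beat 292.

292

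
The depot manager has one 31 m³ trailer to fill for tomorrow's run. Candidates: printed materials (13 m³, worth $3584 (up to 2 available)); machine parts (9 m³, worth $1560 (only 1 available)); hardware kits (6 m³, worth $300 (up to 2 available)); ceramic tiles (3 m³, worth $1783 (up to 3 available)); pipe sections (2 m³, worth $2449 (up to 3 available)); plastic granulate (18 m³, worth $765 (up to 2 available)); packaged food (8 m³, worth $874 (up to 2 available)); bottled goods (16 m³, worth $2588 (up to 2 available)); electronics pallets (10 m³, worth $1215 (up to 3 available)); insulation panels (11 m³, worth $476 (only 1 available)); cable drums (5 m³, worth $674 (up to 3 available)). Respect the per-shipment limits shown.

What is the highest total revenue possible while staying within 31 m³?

16280

Best packing: printed materials + 3×ceramic tiles + 3×pipe sections — 28 m³, 16280 total.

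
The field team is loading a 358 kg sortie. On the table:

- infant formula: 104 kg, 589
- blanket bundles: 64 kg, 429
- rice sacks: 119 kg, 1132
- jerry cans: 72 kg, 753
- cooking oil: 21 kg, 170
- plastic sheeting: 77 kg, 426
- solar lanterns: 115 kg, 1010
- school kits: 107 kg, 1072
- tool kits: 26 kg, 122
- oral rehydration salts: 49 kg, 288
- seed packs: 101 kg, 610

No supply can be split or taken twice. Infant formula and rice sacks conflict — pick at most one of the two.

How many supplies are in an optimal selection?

4

The maximum people served within 358 kg is 3264.
For example blanket bundles + jerry cans + solar lanterns + school kits achieves it, using 358 kg.
Any selection reaching 3264 contains exactly 4 supplies.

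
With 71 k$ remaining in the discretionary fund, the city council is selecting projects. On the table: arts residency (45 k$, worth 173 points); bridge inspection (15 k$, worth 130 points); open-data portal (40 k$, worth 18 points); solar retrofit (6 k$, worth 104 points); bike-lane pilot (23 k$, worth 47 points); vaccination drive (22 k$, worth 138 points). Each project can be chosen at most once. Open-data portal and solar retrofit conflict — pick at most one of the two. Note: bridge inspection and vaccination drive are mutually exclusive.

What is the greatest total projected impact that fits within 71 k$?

407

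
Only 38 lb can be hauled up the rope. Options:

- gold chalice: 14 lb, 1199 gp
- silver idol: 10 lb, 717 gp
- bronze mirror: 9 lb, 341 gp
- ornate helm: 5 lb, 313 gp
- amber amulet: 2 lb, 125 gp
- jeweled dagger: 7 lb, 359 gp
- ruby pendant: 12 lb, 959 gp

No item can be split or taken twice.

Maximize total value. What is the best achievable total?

Gold chalice + silver idol + amber amulet + ruby pendant uses 38 of the 38 lb and totals 3000.

3000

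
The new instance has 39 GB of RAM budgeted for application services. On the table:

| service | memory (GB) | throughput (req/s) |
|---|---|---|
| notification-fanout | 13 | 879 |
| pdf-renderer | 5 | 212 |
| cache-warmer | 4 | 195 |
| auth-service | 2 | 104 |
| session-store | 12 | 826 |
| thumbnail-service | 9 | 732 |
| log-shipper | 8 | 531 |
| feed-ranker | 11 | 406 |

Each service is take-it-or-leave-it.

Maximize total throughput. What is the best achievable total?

2649

The ratio heuristic lands on notification-fanout + auth-service + session-store + thumbnail-service (2541) but leaves 3 GB idle.
Replace auth-service with pdf-renderer: the trade gains 108 net, giving 2649 at 39 GB.
Every other selection either busts 39 GB or fails to beat 2649.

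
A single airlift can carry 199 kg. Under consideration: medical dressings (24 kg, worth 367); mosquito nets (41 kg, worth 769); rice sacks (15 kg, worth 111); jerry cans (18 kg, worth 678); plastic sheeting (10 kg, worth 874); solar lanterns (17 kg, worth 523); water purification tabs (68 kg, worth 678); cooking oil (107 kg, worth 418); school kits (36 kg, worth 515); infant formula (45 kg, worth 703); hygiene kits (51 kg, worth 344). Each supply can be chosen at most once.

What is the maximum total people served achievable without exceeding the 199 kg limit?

Taking medical dressings + mosquito nets + jerry cans + plastic sheeting + solar lanterns + school kits + infant formula: 191 kg used, 4429 in people served.
An exhaustive check of the 2048 subsets confirms 4429.

4429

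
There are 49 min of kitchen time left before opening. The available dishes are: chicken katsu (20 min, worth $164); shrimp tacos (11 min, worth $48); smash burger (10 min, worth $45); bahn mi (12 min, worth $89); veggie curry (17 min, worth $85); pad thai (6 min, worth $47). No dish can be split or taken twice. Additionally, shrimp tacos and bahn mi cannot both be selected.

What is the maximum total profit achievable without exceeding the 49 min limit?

Density check — chicken katsu 8.20, pad thai 7.83, bahn mi 7.42, veggie curry 5.00 are the best per min.
Best packing: chicken katsu + smash burger + bahn mi + pad thai — 48 min, 345 total.

345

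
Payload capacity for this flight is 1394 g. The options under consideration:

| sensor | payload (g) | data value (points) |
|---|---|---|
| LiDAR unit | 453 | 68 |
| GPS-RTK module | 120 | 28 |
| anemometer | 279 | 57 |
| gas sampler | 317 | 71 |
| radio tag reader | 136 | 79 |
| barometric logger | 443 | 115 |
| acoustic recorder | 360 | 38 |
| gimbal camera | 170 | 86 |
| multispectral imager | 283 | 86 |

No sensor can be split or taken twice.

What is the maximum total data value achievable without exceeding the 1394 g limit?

437

By data value per g: radio tag reader 0.58, gimbal camera 0.51, multispectral imager 0.30 lead.
A density-first pass picks GPS-RTK module + radio tag reader + barometric logger + gimbal camera + multispectral imager — 394 at 1152 g.
Dropping GPS-RTK module frees 120 g; slotting in gas sampler (317 g) lifts the total to 437 at 1349 g.
Next best is anemometer + radio tag reader + barometric logger + gimbal camera + multispectral imager at 423 (1311 g) — short by 14.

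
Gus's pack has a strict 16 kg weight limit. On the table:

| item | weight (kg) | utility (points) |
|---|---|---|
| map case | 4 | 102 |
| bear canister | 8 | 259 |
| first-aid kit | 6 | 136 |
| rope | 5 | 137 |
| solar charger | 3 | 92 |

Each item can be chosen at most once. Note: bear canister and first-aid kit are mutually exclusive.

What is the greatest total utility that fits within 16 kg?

Ranking by ratio (utility/kg): bear canister 32.38, solar charger 30.67, rope 27.40.
Bear canister + rope + solar charger uses 16 of the 16 kg and totals 488.
The closest alternative, map case + bear canister + solar charger, reaches only 453.

488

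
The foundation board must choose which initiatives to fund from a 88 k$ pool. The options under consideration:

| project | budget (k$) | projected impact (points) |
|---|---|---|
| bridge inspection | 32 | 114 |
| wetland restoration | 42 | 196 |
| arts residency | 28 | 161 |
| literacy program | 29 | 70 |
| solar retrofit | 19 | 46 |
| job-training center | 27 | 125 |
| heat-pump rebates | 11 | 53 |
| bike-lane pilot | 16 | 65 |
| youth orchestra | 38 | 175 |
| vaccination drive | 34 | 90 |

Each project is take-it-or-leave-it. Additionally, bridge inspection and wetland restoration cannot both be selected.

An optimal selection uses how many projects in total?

Optimal total is 422.
For example wetland restoration + arts residency + bike-lane pilot achieves it, using 86 k$.
Every optimal selection uses 3 projects.

3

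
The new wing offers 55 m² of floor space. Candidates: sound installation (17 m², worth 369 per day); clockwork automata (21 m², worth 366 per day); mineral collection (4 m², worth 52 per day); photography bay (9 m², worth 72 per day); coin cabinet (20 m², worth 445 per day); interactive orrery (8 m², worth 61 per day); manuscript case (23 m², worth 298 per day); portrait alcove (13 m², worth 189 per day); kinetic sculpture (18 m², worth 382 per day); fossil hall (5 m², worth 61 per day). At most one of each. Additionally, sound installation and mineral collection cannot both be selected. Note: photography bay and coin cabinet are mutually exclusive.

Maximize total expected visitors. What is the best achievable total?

The ratio ordering already packs tightly: sound installation + coin cabinet + kinetic sculpture, 55 m², 1196.
No other feasible combination exceeds 1196.

1196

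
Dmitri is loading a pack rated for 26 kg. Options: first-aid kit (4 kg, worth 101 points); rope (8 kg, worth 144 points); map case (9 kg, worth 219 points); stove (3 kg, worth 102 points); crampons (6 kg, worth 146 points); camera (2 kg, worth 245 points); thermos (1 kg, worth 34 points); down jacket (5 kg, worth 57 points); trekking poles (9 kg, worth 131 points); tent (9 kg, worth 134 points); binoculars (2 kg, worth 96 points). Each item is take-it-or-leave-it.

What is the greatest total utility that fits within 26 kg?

909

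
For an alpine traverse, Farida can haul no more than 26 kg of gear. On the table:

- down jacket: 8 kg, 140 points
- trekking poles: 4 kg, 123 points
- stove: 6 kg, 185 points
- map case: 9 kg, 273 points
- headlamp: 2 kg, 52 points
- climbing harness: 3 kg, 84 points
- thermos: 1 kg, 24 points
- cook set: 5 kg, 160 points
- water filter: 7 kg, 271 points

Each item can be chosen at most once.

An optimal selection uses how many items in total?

4

Optimal total is 852.
trekking poles + stove + map case + water filter hits 852 at 26 kg.
All optima have 4 items.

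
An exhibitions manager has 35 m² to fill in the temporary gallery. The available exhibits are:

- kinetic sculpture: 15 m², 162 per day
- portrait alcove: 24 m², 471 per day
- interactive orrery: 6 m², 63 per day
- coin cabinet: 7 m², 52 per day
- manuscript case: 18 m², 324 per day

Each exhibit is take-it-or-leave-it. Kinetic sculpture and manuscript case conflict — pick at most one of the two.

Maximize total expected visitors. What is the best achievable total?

534

Taking portrait alcove + interactive orrery: 30 m² used, 534 in expected visitors.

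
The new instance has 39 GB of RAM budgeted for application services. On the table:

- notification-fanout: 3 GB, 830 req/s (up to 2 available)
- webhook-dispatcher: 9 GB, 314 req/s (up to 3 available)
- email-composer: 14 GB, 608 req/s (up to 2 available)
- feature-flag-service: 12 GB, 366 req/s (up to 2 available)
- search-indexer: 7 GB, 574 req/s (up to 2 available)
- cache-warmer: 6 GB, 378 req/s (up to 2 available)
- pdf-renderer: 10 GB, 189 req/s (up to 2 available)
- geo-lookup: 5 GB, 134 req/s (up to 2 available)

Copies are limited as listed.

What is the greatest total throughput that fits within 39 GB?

2×notification-fanout + 2×search-indexer + 2×cache-warmer + geo-lookup uses 37 of the 39 GB and totals 3698.
That's the maximum — no swap from here does better than 3698.

3698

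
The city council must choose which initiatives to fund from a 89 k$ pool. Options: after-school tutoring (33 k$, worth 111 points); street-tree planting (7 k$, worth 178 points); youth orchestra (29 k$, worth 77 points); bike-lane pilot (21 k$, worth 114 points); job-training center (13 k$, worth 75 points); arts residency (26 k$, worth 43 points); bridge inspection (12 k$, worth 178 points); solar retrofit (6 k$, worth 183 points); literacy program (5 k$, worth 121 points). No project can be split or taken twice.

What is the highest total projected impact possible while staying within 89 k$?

885

Taking the top-ratio projects first gives street-tree planting + bike-lane pilot + job-training center + bridge inspection + solar retrofit + literacy program for 849 (64 k$).
Replace job-training center with after-school tutoring: the trade gains 36 net, giving 885 at 84 k$.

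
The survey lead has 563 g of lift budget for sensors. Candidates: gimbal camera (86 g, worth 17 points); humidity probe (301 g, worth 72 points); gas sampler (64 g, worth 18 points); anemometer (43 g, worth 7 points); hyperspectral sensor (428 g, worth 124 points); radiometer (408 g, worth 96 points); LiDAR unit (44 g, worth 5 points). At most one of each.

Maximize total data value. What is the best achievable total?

149

The ratio ordering already packs tightly: gas sampler + anemometer + hyperspectral sensor, 535 g, 149.
Runner-up gimbal camera + anemometer + hyperspectral sensor tops out at 148.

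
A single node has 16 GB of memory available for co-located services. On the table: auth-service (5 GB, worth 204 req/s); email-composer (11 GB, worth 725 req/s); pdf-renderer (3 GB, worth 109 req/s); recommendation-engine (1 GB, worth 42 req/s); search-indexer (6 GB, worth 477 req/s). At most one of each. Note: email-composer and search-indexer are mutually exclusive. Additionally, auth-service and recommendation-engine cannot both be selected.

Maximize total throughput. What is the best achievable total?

929

Ranking by ratio (throughput/GB): search-indexer 79.50, email-composer 65.91, recommendation-engine 42.00.
Auth-service + email-composer uses 16 of the 16 GB and totals 929.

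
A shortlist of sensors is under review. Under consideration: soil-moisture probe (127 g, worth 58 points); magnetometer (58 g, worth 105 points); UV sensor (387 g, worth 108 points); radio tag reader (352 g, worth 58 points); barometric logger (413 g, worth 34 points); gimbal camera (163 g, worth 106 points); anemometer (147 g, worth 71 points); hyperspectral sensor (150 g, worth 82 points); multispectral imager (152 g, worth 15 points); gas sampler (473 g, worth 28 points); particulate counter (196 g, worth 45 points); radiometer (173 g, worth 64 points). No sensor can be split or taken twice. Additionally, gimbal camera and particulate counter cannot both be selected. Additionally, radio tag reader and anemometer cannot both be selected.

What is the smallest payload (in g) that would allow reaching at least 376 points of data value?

Minimise g subject to total data value ≥ 376.
soil-moisture probe + magnetometer + gimbal camera + anemometer + hyperspectral sensor: 422 data value at 645 g.
Below 645 g the best achievable stays under 376.

645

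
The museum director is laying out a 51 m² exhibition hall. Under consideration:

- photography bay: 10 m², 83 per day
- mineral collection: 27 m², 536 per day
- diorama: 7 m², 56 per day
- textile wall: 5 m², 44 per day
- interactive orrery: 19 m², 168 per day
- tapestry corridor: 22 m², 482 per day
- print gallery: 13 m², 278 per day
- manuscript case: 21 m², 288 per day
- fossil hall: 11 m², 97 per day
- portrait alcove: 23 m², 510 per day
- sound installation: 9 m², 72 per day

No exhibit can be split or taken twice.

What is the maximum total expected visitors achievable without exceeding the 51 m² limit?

1046

Filling by ratio: textile wall + tapestry corridor + portrait alcove for 1036, with 1 m² left unused.
Dropping textile wall and tapestry corridor frees 27 m²; slotting in mineral collection (27 m²) lifts the total to 1046 at 50 m².
Every other selection either busts 51 m² or fails to beat 1046.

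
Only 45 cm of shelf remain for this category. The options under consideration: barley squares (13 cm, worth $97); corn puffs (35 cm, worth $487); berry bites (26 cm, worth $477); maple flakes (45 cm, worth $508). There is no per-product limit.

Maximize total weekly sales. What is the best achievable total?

Taking barley squares + berry bites: 39 cm used, 574 in weekly sales.
No other feasible combination exceeds 574.

574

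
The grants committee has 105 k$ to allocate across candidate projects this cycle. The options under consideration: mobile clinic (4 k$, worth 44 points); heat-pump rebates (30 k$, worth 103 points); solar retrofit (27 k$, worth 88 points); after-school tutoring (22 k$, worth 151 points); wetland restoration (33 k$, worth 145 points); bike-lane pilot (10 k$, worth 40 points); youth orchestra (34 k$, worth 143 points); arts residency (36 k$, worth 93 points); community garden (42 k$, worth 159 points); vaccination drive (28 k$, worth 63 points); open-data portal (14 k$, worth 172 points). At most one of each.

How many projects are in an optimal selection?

5

Optimal total is 615.
For example mobile clinic + heat-pump rebates + after-school tutoring + wetland restoration + open-data portal achieves it, using 103 k$.
Any selection reaching 615 contains exactly 5 projects.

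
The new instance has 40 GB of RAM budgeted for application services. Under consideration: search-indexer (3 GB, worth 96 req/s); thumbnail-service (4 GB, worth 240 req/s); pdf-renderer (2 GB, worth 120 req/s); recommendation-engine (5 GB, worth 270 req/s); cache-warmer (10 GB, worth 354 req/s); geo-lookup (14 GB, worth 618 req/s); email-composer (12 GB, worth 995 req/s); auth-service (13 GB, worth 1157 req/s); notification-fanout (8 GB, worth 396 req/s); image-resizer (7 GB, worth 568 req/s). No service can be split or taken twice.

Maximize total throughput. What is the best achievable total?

3116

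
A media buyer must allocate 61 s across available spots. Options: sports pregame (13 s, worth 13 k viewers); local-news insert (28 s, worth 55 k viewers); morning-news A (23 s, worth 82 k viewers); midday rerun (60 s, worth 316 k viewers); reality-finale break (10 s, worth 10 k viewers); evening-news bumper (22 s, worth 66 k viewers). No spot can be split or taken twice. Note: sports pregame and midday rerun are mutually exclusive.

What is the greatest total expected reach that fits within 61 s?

Best packing: midday rerun — 60 s, 316 total.

316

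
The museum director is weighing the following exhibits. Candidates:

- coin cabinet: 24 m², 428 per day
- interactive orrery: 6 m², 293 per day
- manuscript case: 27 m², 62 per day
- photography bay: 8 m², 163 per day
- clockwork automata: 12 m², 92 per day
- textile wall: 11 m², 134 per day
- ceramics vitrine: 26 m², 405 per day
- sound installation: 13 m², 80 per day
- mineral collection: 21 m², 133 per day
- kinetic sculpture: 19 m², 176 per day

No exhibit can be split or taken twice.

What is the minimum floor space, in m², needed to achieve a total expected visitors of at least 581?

25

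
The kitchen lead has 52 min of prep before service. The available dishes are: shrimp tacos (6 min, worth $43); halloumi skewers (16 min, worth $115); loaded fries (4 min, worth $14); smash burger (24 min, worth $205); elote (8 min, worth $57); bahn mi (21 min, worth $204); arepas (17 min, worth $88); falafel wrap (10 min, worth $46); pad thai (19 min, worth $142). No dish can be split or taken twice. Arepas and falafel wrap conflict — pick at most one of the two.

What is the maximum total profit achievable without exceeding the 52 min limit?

The ratio ordering already packs tightly: shrimp tacos + smash burger + bahn mi, 51 min, 452.
Next best is loaded fries + smash burger + bahn mi at 423 (49 min) — short by 29.

452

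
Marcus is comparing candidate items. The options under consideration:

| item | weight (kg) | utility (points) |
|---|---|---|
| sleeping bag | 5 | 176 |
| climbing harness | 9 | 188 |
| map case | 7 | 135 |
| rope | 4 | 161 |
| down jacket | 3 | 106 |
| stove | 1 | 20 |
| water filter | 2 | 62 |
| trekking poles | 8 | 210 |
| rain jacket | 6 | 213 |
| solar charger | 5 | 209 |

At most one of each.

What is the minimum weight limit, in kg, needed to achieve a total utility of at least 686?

18

Look for the lowest-weight combination reaching 686.
rope + down jacket + rain jacket + solar charger reaches 689 using 18 kg.
Any bundle with less than 18 kg falls short of 686.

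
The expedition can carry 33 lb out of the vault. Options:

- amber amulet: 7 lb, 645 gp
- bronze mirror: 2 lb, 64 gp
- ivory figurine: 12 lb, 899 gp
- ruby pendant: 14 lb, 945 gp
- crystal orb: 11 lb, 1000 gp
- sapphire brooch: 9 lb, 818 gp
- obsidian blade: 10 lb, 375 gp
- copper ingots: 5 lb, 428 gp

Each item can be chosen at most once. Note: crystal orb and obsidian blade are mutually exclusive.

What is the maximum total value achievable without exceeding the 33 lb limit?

2891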